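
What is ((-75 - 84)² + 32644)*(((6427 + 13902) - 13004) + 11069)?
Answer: 1065472450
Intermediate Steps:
((-75 - 84)² + 32644)*(((6427 + 13902) - 13004) + 11069) = ((-159)² + 32644)*((20329 - 13004) + 11069) = (25281 + 32644)*(7325 + 11069) = 57925*18394 = 1065472450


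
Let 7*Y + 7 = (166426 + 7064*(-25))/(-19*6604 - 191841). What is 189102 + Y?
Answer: 420034744293/2221219 ≈ 1.8910e+5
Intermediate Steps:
Y = -2211045/2221219 (Y = -1 + ((166426 + 7064*(-25))/(-19*6604 - 191841))/7 = -1 + ((166426 - 176600)/(-125476 - 191841))/7 = -1 + (-10174/(-317317))/7 = -1 + (-10174*(-1/317317))/7 = -1 + (⅐)*(10174/317317) = -1 + 10174/2221219 = -2211045/2221219 ≈ -0.99542)
189102 + Y = 189102 - 2211045/2221219 = 420034744293/2221219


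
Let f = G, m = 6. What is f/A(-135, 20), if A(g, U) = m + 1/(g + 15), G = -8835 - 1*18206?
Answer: -3244920/719 ≈ -4513.1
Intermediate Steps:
G = -27041 (G = -8835 - 18206 = -27041)
f = -27041
A(g, U) = 6 + 1/(15 + g) (A(g, U) = 6 + 1/(g + 15) = 6 + 1/(15 + g))
f/A(-135, 20) = -27041*(15 - 135)/(91 + 6*(-135)) = -27041*(-120/(91 - 810)) = -27041/((-1/120*(-719))) = -27041/719/120 = -27041*120/719 = -3244920/719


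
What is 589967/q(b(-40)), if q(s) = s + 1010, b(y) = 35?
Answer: 589967/1045 ≈ 564.56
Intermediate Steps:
q(s) = 1010 + s
589967/q(b(-40)) = 589967/(1010 + 35) = 589967/1045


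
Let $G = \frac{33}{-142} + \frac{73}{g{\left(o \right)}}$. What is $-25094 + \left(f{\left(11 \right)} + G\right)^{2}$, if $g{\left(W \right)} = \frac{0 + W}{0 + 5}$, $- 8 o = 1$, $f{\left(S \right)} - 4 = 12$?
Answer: $\frac{169568589385}{20164} \approx 8.4095 \cdot 10^{6}$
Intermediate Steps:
$f{\left(S \right)} = 16$ ($f{\left(S \right)} = 4 + 12 = 16$)
$o = - \frac{1}{8}$ ($o = \left(- \frac{1}{8}\right) 1 = - \frac{1}{8} \approx -0.125$)
$g{\left(W \right)} = \frac{W}{5}$
$G = - \frac{414673}{142}$ ($G = \frac{33}{-142} + \frac{73}{\frac{1}{5} \left(- \frac{1}{8}\right)} = 33 \left(- \frac{1}{142}\right) + \frac{73}{- \frac{1}{40}} = - \frac{33}{142} + 73 \left(-40\right) = - \frac{33}{142} - 2920 = - \frac{414673}{142} \approx -2920.2$)
$-25094 + \left(f{\left(11 \right)} + G\right)^{2} = -25094 + \left(16 - \frac{414673}{142}\right)^{2} = -25094 + \left(- \frac{412401}{142}\right)^{2} = -25094 + \frac{170074584801}{20164} = \frac{169568589385}{20164}$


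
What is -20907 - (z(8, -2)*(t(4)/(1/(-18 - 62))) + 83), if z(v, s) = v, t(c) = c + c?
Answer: -15870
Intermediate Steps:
t(c) = 2*c
-20907 - (z(8, -2)*(t(4)/(1/(-18 - 62))) + 83) = -20907 - (8*((2*4)/(1/(-18 - 62))) + 83) = -20907 - (8*(8/(1/(-80))) + 83) = -20907 - (8*(8/(-1/80)) + 83) = -20907 - (8*(8*(-80)) + 83) = -20907 - (8*(-640) + 83) = -20907 - (-5120 + 83) = -20907 - 1*(-5037) = -20907 + 5037 = -15870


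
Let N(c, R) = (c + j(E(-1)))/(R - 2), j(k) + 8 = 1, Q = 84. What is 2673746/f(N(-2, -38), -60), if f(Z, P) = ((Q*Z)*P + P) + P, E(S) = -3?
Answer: -1336873/627 ≈ -2132.2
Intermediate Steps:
j(k) = -7 (j(k) = -8 + 1 = -7)
N(c, R) = (-7 + c)/(-2 + R) (N(c, R) = (c - 7)/(R - 2) = (-7 + c)/(-2 + R))
f(Z, P) = 2*P + 84*P*Z (f(Z, P) = ((84*Z)*P + P) + P = (84*P*Z + P) + P = (P + 84*P*Z) + P = 2*P + 84*P*Z)
2673746/f(N(-2, -38), -60) = 2673746/((2*(-60)*(1 + 42*((-7 - 2)/(-2 - 38))))) = 2673746/((2*(-60)*(1 + 42*(-9/(-40))))) = 2673746/((2*(-60)*(1 + 42*(-1/40*(-9))))) = 2673746/((2*(-60)*(1 + 42*(9/40)))) = 2673746/((2*(-60)*(1 + 189/20))) = 2673746/((2*(-60)*(209/20))) = 2673746/(-1254) = 2673746*(-1/1254) = -1336873/627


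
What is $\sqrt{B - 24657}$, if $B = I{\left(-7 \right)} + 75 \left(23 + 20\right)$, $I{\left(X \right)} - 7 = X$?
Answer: $2 i \sqrt{5358} \approx 146.4 i$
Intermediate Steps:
$I{\left(X \right)} = 7 + X$
$B = 3225$ ($B = \left(7 - 7\right) + 75 \left(23 + 20\right) = 0 + 75 \cdot 43 = 0 + 3225 = 3225$)
$\sqrt{B - 24657} = \sqrt{3225 - 24657} = \sqrt{-21432} = 2 i \sqrt{5358}$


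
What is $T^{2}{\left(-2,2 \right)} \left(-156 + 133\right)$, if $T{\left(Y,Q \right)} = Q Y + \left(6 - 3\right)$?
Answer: $-23$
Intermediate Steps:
$T{\left(Y,Q \right)} = 3 + Q Y$ ($T{\left(Y,Q \right)} = Q Y + \left(6 - 3\right) = Q Y + 3 = 3 + Q Y$)
$T^{2}{\left(-2,2 \right)} \left(-156 + 133\right) = \left(3 + 2 \left(-2\right)\right)^{2} \left(-156 + 133\right) = \left(3 - 4\right)^{2} \left(-23\right) = \left(-1\right)^{2} \left(-23\right) = 1 \left(-23\right) = -23$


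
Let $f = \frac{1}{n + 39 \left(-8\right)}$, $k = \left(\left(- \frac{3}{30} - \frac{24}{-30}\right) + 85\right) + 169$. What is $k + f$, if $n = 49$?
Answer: $\frac{669851}{2630} \approx 254.7$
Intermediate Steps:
$k = \frac{2547}{10}$ ($k = \left(\left(\left(-3\right) \frac{1}{30} - - \frac{4}{5}\right) + 85\right) + 169 = \left(\left(- \frac{1}{10} + \frac{4}{5}\right) + 85\right) + 169 = \left(\frac{7}{10} + 85\right) + 169 = \frac{857}{10} + 169 = \frac{2547}{10} \approx 254.7$)
$f = - \frac{1}{263}$ ($f = \frac{1}{49 + 39 \left(-8\right)} = \frac{1}{49 - 312} = \frac{1}{-263} = - \frac{1}{263} \approx -0.0038023$)
$k + f = \frac{2547}{10} - \frac{1}{263} = \frac{669851}{2630}$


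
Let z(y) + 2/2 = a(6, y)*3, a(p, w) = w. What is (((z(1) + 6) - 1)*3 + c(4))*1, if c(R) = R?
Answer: 25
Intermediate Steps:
z(y) = -1 + 3*y (z(y) = -1 + y*3 = -1 + 3*y)
(((z(1) + 6) - 1)*3 + c(4))*1 = ((((-1 + 3*1) + 6) - 1)*3 + 4)*1 = ((((-1 + 3) + 6) - 1)*3 + 4)*1 = (((2 + 6) - 1)*3 + 4)*1 = ((8 - 1)*3 + 4)*1 = (7*3 + 4)*1 = (21 + 4)*1 = 25*1 = 25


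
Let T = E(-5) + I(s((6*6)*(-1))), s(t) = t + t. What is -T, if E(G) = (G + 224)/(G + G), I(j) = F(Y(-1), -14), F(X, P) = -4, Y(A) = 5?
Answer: 259/10 ≈ 25.900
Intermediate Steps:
s(t) = 2*t
I(j) = -4
E(G) = (224 + G)/(2*G) (E(G) = (224 + G)/((2*G)) = (224 + G)*(1/(2*G)) = (224 + G)/(2*G))
T = -259/10 (T = (½)*(224 - 5)/(-5) - 4 = (½)*(-⅕)*219 - 4 = -219/10 - 4 = -259/10 ≈ -25.900)
-T = -1*(-259/10) = 259/10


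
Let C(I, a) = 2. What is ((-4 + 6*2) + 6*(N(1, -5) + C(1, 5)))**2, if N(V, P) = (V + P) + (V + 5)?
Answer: 1024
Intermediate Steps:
N(V, P) = 5 + P + 2*V (N(V, P) = (P + V) + (5 + V) = 5 + P + 2*V)
((-4 + 6*2) + 6*(N(1, -5) + C(1, 5)))**2 = ((-4 + 6*2) + 6*((5 - 5 + 2*1) + 2))**2 = ((-4 + 12) + 6*((5 - 5 + 2) + 2))**2 = (8 + 6*(2 + 2))**2 = (8 + 6*4)**2 = (8 + 24)**2 = 32**2 = 1024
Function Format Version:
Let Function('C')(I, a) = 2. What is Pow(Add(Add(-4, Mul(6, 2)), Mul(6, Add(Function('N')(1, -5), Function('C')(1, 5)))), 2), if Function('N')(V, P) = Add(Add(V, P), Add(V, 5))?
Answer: 1024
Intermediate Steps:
Function('N')(V, P) = Add(5, P, Mul(2, V)) (Function('N')(V, P) = Add(Add(P, V), Add(5, V)) = Add(5, P, Mul(2, V)))
Pow(Add(Add(-4, Mul(6, 2)), Mul(6, Add(Function('N')(1, -5), Function('C')(1, 5)))), 2) = Pow(Add(Add(-4, Mul(6, 2)), Mul(6, Add(Add(5, -5, Mul(2, 1)), 2))), 2) = Pow(Add(Add(-4, 12), Mul(6, Add(Add(5, -5, 2), 2))), 2) = Pow(Add(8, Mul(6, Add(2, 2))), 2) = Pow(Add(8, Mul(6, 4)), 2) = Pow(Add(8, 24), 2) = Pow(32, 2) = 1024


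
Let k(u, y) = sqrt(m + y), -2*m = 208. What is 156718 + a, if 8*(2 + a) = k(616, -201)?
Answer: 156716 + I*sqrt(305)/8 ≈ 1.5672e+5 + 2.183*I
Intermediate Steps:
m = -104 (m = -1/2*208 = -104)
k(u, y) = sqrt(-104 + y)
a = -2 + I*sqrt(305)/8 (a = -2 + sqrt(-104 - 201)/8 = -2 + sqrt(-305)/8 = -2 + (I*sqrt(305))/8 = -2 + I*sqrt(305)/8 ≈ -2.0 + 2.183*I)
156718 + a = 156718 + (-2 + I*sqrt(305)/8) = 156716 + I*sqrt(305)/8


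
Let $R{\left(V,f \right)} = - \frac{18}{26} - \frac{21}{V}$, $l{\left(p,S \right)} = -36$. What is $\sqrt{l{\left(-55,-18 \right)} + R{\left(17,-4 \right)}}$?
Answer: $\frac{i \sqrt{1852422}}{221} \approx 6.1585 i$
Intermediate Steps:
$R{\left(V,f \right)} = - \frac{9}{13} - \frac{21}{V}$ ($R{\left(V,f \right)} = \left(-18\right) \frac{1}{26} - \frac{21}{V} = - \frac{9}{13} - \frac{21}{V}$)
$\sqrt{l{\left(-55,-18 \right)} + R{\left(17,-4 \right)}} = \sqrt{-36 - \left(\frac{9}{13} + \frac{21}{17}\right)} = \sqrt{-36 - \frac{426}{221}} = \sqrt{- \frac{8382}{221}} = \frac{i \sqrt{1852422}}{221}$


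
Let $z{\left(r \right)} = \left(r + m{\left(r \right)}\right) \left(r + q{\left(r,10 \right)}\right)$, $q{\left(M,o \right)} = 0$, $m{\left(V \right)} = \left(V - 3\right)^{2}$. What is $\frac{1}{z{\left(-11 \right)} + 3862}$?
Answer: $\frac{1}{1827} \approx 0.00054735$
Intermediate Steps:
$m{\left(V \right)} = \left(-3 + V\right)^{2}$
$z{\left(r \right)} = r \left(r + \left(-3 + r\right)^{2}\right)$ ($z{\left(r \right)} = \left(r + \left(-3 + r\right)^{2}\right) \left(r + 0\right) = \left(r + \left(-3 + r\right)^{2}\right) r = r \left(r + \left(-3 + r\right)^{2}\right)$)
$\frac{1}{z{\left(-11 \right)} + 3862} = \frac{1}{- 11 \left(-11 + \left(-3 - 11\right)^{2}\right) + 3862} = \frac{1}{- 11 \left(-11 + \left(-14\right)^{2}\right) + 3862} = \frac{1}{- 11 \left(-11 + 196\right) + 3862} = \frac{1}{\left(-11\right) 185 + 3862} = \frac{1}{-2035 + 3862} = \frac{1}{1827}$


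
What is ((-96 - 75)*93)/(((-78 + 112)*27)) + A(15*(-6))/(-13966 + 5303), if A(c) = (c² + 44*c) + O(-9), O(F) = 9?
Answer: -5243573/294542 ≈ -17.802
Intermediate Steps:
A(c) = 9 + c² + 44*c (A(c) = (c² + 44*c) + 9 = 9 + c² + 44*c)
((-96 - 75)*93)/(((-78 + 112)*27)) + A(15*(-6))/(-13966 + 5303) = ((-96 - 75)*93)/(((-78 + 112)*27)) + (9 + (15*(-6))² + 44*(15*(-6)))/(-13966 + 5303) = (-171*93)/((34*27)) + (9 + (-90)² + 44*(-90))/(-8663) = -15903/918 + (9 + 8100 - 3960)*(-1/8663) = -15903*1/918 + 4149*(-1/8663) = -589/34 - 4149/8663 = -5243573/294542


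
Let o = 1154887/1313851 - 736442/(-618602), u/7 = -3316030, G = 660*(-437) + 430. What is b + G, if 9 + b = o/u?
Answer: -1358328819464184971394674/4716435888540461855 ≈ -2.8800e+5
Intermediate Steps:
G = -287990 (G = -288420 + 430 = -287990)
u = -23212210 (u = 7*(-3316030) = -23212210)
o = 840995233058/406375428151 (o = 1154887*(1/1313851) - 736442*(-1/618602) = 1154887/1313851 + 368221/309301 = 840995233058/406375428151 ≈ 2.0695)
b = -42447923417361773224/4716435888540461855 (b = -9 + (840995233058/406375428151)/(-23212210) = -9 + (840995233058/406375428151)*(-1/23212210) = -9 - 420497616529/4716435888540461855 = -42447923417361773224/4716435888540461855 ≈ -9.0000)
b + G = -42447923417361773224/4716435888540461855 - 287990 = -1358328819464184971394674/4716435888540461855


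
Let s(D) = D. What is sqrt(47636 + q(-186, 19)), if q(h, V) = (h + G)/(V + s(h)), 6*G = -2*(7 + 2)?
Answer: sqrt(1328551967)/167 ≈ 218.26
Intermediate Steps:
G = -3 (G = (-2*(7 + 2))/6 = (-2*9)/6 = (1/6)*(-18) = -3)
q(h, V) = (-3 + h)/(V + h) (q(h, V) = (h - 3)/(V + h) = (-3 + h)/(V + h))
sqrt(47636 + q(-186, 19)) = sqrt(47636 + (-3 - 186)/(19 - 186)) = sqrt(47636 - 189/(-167)) = sqrt(47636 - 1/167*(-189)) = sqrt(47636 + 189/167) = sqrt(7955401/167) = sqrt(1328551967)/167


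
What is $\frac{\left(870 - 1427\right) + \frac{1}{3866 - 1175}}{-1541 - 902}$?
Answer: $\frac{1498886}{6574113} \approx 0.228$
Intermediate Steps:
$\frac{\left(870 - 1427\right) + \frac{1}{3866 - 1175}}{-1541 - 902} = \frac{-557 + \frac{1}{2691}}{-2443} = \left(-557 + \frac{1}{2691}\right) \left(- \frac{1}{2443}\right) = \left(- \frac{1498886}{2691}\right) \left(- \frac{1}{2443}\right) = \frac{1498886}{6574113}$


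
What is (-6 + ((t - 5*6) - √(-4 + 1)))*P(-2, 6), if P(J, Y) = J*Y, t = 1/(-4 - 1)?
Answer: 2172/5 + 12*I*√3 ≈ 434.4 + 20.785*I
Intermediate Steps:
t = -⅕ (t = 1/(-5) = -⅕ ≈ -0.20000)
(-6 + ((t - 5*6) - √(-4 + 1)))*P(-2, 6) = (-6 + ((-⅕ - 5*6) - √(-4 + 1)))*(-2*6) = (-6 + ((-⅕ - 30) - √(-3)))*(-12) = (-6 + (-151/5 - I*√3))*(-12) = (-181/5 - I*√3)*(-12) = 2172/5 + 12*I*√3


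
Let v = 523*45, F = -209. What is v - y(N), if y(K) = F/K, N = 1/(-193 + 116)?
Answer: 7442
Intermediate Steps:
N = -1/77 (N = 1/(-77) = -1/77 ≈ -0.012987)
y(K) = -209/K
v = 23535
v - y(N) = 23535 - (-209)/(-1/77) = 23535 - (-209)*(-77) = 23535 - 1*16093 = 23535 - 16093 = 7442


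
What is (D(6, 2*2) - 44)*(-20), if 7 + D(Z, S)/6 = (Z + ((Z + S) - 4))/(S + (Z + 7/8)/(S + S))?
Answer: 442760/311 ≈ 1423.7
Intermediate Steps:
D(Z, S) = -42 + 6*(-4 + S + 2*Z)/(S + (7/8 + Z)/(2*S)) (D(Z, S) = -42 + 6*((Z + ((Z + S) - 4))/(S + (Z + 7/8)/(S + S))) = -42 + 6*((Z + ((S + Z) - 4))/(S + (Z + 7*(⅛))/((2*S)))) = -42 + 6*((Z + (-4 + S + Z))/(S + (Z + 7/8)*(1/(2*S)))) = -42 + 6*((-4 + S + 2*Z)/(S + (7/8 + Z)*(1/(2*S)))) = -42 + 6*((-4 + S + 2*Z)/(S + (7/8 + Z)/(2*S))) = -42 + 6*(-4 + S + 2*Z)/(S + (7/8 + Z)/(2*S)))
(D(6, 2*2) - 44)*(-20) = (6*(-49 - 96*(2*2)² - 128*2 - 56*6 + 32*(2*2)*6)/(7 + 8*6 + 16*(2*2)²) - 44)*(-20) = (6*(-49 - 96*4² - 64*4 - 336 + 32*4*6)/(7 + 48 + 16*4²) - 44)*(-20) = (6*(-49 - 96*16 - 256 - 336 + 768)/(7 + 48 + 16*16) - 44)*(-20) = (6*(-49 - 1536 - 256 - 336 + 768)/(7 + 48 + 256) - 44)*(-20) = (6*(-1409)/311 - 44)*(-20) = (6*(1/311)*(-1409) - 44)*(-20) = (-8454/311 - 44)*(-20) = -22138/311*(-20) = 442760/311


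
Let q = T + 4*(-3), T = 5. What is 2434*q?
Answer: -17038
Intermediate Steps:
q = -7 (q = 5 + 4*(-3) = 5 - 12 = -7)
2434*q = 2434*(-7) = -17038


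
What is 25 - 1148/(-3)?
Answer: 1223/3 ≈ 407.67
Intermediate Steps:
25 - 1148/(-3) = 25 - 1148*(-1)/3 = 25 - 28*(-41/3) = 25 + 1148/3 = 1223/3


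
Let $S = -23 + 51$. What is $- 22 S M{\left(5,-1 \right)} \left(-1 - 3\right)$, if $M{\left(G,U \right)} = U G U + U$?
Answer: $9856$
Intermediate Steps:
$M{\left(G,U \right)} = U + G U^{2}$ ($M{\left(G,U \right)} = G U U + U = G U^{2} + U = U + G U^{2}$)
$S = 28$
$- 22 S M{\left(5,-1 \right)} \left(-1 - 3\right) = \left(-22\right) 28 - (1 + 5 \left(-1\right)) \left(-1 - 3\right) = - 616 - (1 - 5) \left(-4\right) = - 616 \left(-1\right) \left(-4\right) \left(-4\right) = - 616 \cdot 4 \left(-4\right) = \left(-616\right) \left(-16\right) = 9856$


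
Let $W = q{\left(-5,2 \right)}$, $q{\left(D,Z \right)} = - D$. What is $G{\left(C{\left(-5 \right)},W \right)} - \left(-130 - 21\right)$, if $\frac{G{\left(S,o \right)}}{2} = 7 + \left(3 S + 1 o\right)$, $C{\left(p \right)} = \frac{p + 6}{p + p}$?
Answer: $\frac{872}{5} \approx 174.4$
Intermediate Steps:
$W = 5$ ($W = \left(-1\right) \left(-5\right) = 5$)
$C{\left(p \right)} = \frac{6 + p}{2 p}$
$G{\left(S,o \right)} = 14 + 2 o + 6 S$ ($G{\left(S,o \right)} = 2 \left(7 + \left(3 S + 1 o\right)\right) = 2 \left(7 + \left(3 S + o\right)\right) = 2 \left(7 + \left(o + 3 S\right)\right) = 2 \left(7 + o + 3 S\right) = 14 + 2 o + 6 S$)
$G{\left(C{\left(-5 \right)},W \right)} - \left(-130 - 21\right) = \left(14 + 2 \cdot 5 + 6 \frac{6 - 5}{2 \left(-5\right)}\right) - \left(-130 - 21\right) = \left(14 + 10 + 6 \cdot \frac{1}{2} \left(- \frac{1}{5}\right) 1\right) - \left(-130 - 21\right) = \left(14 + 10 + 6 \left(- \frac{1}{10}\right)\right) - -151 = \left(14 + 10 - \frac{3}{5}\right) + 151 = \frac{117}{5} + 151 = \frac{872}{5}$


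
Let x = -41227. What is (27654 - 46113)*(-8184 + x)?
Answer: 912077649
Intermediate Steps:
(27654 - 46113)*(-8184 + x) = (27654 - 46113)*(-8184 - 41227) = -18459*(-49411) = 912077649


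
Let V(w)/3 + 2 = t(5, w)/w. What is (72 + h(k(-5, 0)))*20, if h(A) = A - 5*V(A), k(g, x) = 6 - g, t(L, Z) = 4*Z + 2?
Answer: 11060/11 ≈ 1005.5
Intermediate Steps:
t(L, Z) = 2 + 4*Z
V(w) = -6 + 3*(2 + 4*w)/w (V(w) = -6 + 3*((2 + 4*w)/w) = -6 + 3*(2 + 4*w)/w)
h(A) = -30 + A - 30/A (h(A) = A - 5*(6 + 6/A) = A + (-30 - 30/A) = -30 + A - 30/A)
(72 + h(k(-5, 0)))*20 = (72 + (-30 + (6 - 1*(-5)) - 30/(6 - 1*(-5))))*20 = (72 + (-30 + (6 + 5) - 30/(6 + 5)))*20 = (72 + (-30 + 11 - 30/11))*20 = (72 - 239/11)*20 = (553/11)*20 = 11060/11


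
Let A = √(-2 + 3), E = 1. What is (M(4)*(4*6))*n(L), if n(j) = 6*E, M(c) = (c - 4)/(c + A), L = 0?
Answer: 0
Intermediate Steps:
A = 1 (A = √1 = 1)
M(c) = (-4 + c)/(1 + c) (M(c) = (c - 4)/(c + 1) = (-4 + c)/(1 + c))
n(j) = 6 (n(j) = 6*1 = 6)
(M(4)*(4*6))*n(L) = (((-4 + 4)/(1 + 4))*(4*6))*6 = ((0/5)*24)*6 = (((⅕)*0)*24)*6 = (0*24)*6 = 0*6 = 0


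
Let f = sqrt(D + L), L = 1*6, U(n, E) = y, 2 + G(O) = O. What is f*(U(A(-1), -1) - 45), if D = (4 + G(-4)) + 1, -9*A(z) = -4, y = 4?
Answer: -41*sqrt(5) ≈ -91.679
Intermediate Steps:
A(z) = 4/9 (A(z) = -1/9*(-4) = 4/9)
G(O) = -2 + O
U(n, E) = 4
D = -1 (D = (4 + (-2 - 4)) + 1 = (4 - 6) + 1 = -2 + 1 = -1)
L = 6
f = sqrt(5) (f = sqrt(-1 + 6) = sqrt(5) ≈ 2.2361)
f*(U(A(-1), -1) - 45) = sqrt(5)*(4 - 45) = sqrt(5)*(-41) = -41*sqrt(5)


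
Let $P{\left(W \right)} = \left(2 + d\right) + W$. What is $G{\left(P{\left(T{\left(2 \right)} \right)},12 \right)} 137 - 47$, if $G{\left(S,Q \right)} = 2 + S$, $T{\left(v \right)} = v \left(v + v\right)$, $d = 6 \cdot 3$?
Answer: $4063$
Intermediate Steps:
$d = 18$
$T{\left(v \right)} = 2 v^{2}$ ($T{\left(v \right)} = v 2 v = 2 v^{2}$)
$P{\left(W \right)} = 20 + W$ ($P{\left(W \right)} = \left(2 + 18\right) + W = 20 + W$)
$G{\left(P{\left(T{\left(2 \right)} \right)},12 \right)} 137 - 47 = \left(2 + \left(20 + 2 \cdot 2^{2}\right)\right) 137 - 47 = \left(2 + \left(20 + 2 \cdot 4\right)\right) 137 - 47 = \left(2 + \left(20 + 8\right)\right) 137 - 47 = \left(2 + 28\right) 137 - 47 = 30 \cdot 137 - 47 = 4110 - 47 = 4063$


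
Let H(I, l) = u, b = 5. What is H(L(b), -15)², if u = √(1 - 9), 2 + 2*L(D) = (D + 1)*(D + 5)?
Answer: -8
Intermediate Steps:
L(D) = -1 + (1 + D)*(5 + D)/2 (L(D) = -1 + ((D + 1)*(D + 5))/2 = -1 + ((1 + D)*(5 + D))/2 = -1 + (1 + D)*(5 + D)/2)
u = 2*I*√2 (u = √(-8) = 2*I*√2 ≈ 2.8284*I)
H(I, l) = 2*I*√2
H(L(b), -15)² = (2*I*√2)² = -8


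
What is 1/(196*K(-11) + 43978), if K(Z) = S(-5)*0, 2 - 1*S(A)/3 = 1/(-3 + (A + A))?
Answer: 1/43978 ≈ 2.2739e-5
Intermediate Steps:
S(A) = 6 - 3/(-3 + 2*A) (S(A) = 6 - 3/(-3 + (A + A)) = 6 - 3/(-3 + 2*A))
K(Z) = 0 (K(Z) = (3*(-7 + 4*(-5))/(-3 + 2*(-5)))*0 = (3*(-7 - 20)/(-3 - 10))*0 = (3*(-27)/(-13))*0 = (3*(-1/13)*(-27))*0 = (81/13)*0 = 0)
1/(196*K(-11) + 43978) = 1/(196*0 + 43978) = 1/(0 + 43978) = 1/43978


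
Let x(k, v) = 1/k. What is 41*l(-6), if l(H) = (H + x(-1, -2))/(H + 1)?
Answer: 287/5 ≈ 57.400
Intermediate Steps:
l(H) = (-1 + H)/(1 + H) (l(H) = (H + 1/(-1))/(H + 1) = (H - 1)/(1 + H) = (-1 + H)/(1 + H))
41*l(-6) = 41*((-1 - 6)/(1 - 6)) = 41*(-7/(-5)) = 41*(-⅕*(-7)) = 41*(7/5) = 287/5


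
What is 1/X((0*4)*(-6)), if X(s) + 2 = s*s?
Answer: -½ ≈ -0.50000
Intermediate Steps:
X(s) = -2 + s² (X(s) = -2 + s*s = -2 + s²)
1/X((0*4)*(-6)) = 1/(-2 + ((0*4)*(-6))²) = 1/(-2 + (0*(-6))²) = 1/(-2 + 0²) = 1/(-2 + 0) = 1/(-2) = -½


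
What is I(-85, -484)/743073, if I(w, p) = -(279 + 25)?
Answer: -304/743073 ≈ -0.00040911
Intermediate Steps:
I(w, p) = -304 (I(w, p) = -1*304 = -304)
I(-85, -484)/743073 = -304/743073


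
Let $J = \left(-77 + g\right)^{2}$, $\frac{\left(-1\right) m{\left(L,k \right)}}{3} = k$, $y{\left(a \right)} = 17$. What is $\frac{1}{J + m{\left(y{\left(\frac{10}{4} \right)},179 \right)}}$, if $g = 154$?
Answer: $\frac{1}{5392} \approx 0.00018546$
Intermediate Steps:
$m{\left(L,k \right)} = - 3 k$
$J = 5929$ ($J = \left(-77 + 154\right)^{2} = 77^{2} = 5929$)
$\frac{1}{J + m{\left(y{\left(\frac{10}{4} \right)},179 \right)}} = \frac{1}{5929 - 537} = \frac{1}{5392}$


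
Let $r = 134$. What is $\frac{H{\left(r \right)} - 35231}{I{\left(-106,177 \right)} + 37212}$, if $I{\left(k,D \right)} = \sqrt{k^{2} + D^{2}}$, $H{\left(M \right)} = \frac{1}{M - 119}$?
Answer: $- \frac{6555067456}{6923451895} + \frac{528464 \sqrt{42565}}{20770355685} \approx -0.94154$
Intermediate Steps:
$H{\left(M \right)} = \frac{1}{-119 + M}$
$I{\left(k,D \right)} = \sqrt{D^{2} + k^{2}}$
$\frac{H{\left(r \right)} - 35231}{I{\left(-106,177 \right)} + 37212} = \frac{\frac{1}{-119 + 134} - 35231}{\sqrt{177^{2} + \left(-106\right)^{2}} + 37212} = \frac{\frac{1}{15} - 35231}{\sqrt{31329 + 11236} + 37212} = \frac{\frac{1}{15} - 35231}{\sqrt{42565} + 37212} = - \frac{528464}{15 \left(37212 + \sqrt{42565}\right)}$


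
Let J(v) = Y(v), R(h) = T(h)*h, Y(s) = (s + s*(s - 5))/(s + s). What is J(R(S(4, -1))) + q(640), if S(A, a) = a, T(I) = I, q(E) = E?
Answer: 1277/2 ≈ 638.50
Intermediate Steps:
Y(s) = (s + s*(-5 + s))/(2*s) (Y(s) = (s + s*(-5 + s))/((2*s)) = (s + s*(-5 + s))*(1/(2*s)) = (s + s*(-5 + s))/(2*s))
R(h) = h² (R(h) = h*h = h²)
J(v) = -2 + v/2
J(R(S(4, -1))) + q(640) = (-2 + (½)*(-1)²) + 640 = (-2 + (½)*1) + 640 = (-2 + ½) + 640 = -3/2 + 640 = 1277/2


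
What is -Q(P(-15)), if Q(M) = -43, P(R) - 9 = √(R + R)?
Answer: 43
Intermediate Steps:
P(R) = 9 + √2*√R (P(R) = 9 + √(R + R) = 9 + √(2*R) = 9 + √2*√R)
-Q(P(-15)) = -1*(-43) = 43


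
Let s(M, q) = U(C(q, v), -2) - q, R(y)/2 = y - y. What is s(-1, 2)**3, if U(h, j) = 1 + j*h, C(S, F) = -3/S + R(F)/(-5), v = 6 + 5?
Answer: 8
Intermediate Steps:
R(y) = 0 (R(y) = 2*(y - y) = 2*0 = 0)
v = 11
C(S, F) = -3/S (C(S, F) = -3/S + 0/(-5) = -3/S + 0*(-1/5) = -3/S + 0 = -3/S)
U(h, j) = 1 + h*j
s(M, q) = 1 - q + 6/q (s(M, q) = (1 - 3/q*(-2)) - q = (1 + 6/q) - q = 1 - q + 6/q)
s(-1, 2)**3 = (1 - 1*2 + 6/2)**3 = (1 - 2 + 6*(1/2))**3 = (1 - 2 + 3)**3 = 2**3 = 8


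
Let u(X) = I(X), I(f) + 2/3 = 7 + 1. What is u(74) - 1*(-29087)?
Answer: 87283/3 ≈ 29094.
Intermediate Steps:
I(f) = 22/3 (I(f) = -2/3 + (7 + 1) = -2/3 + 8 = 22/3)
u(X) = 22/3
u(74) - 1*(-29087) = 22/3 - 1*(-29087) = 22/3 + 29087 = 87283/3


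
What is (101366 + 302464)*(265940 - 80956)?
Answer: 74702088720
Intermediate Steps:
(101366 + 302464)*(265940 - 80956) = 403830*184984 = 74702088720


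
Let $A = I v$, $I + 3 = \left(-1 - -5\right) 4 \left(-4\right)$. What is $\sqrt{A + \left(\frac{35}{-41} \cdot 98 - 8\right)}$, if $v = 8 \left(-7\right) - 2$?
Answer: $\frac{4 \sqrt{398643}}{41} \approx 61.598$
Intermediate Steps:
$I = -67$ ($I = -3 + \left(-1 - -5\right) 4 \left(-4\right) = -3 + \left(-1 + 5\right) 4 \left(-4\right) = -3 + 4 \cdot 4 \left(-4\right) = -3 + 16 \left(-4\right) = -3 - 64 = -67$)
$v = -58$ ($v = -56 - 2 = -58$)
$A = 3886$ ($A = \left(-67\right) \left(-58\right) = 3886$)
$\sqrt{A + \left(\frac{35}{-41} \cdot 98 - 8\right)} = \sqrt{3886 + \left(\frac{35}{-41} \cdot 98 - 8\right)} = \sqrt{3886 + \left(35 \left(- \frac{1}{41}\right) 98 - 8\right)} = \sqrt{3886 - \frac{3758}{41}} = \sqrt{\frac{155568}{41}} = \frac{4 \sqrt{398643}}{41}$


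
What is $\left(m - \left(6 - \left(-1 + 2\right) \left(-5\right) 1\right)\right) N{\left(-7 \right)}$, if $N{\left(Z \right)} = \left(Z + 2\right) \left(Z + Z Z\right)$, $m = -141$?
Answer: $31920$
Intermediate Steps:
$N{\left(Z \right)} = \left(2 + Z\right) \left(Z + Z^{2}\right)$
$\left(m - \left(6 - \left(-1 + 2\right) \left(-5\right) 1\right)\right) N{\left(-7 \right)} = \left(-141 - \left(6 - \left(-1 + 2\right) \left(-5\right) 1\right)\right) \left(- 7 \left(2 + \left(-7\right)^{2} + 3 \left(-7\right)\right)\right) = \left(-141 - \left(6 - 1 \left(-5\right) 1\right)\right) \left(- 7 \left(2 + 49 - 21\right)\right) = \left(-141 - 11\right) \left(\left(-7\right) 30\right) = \left(-141 - 11\right) \left(-210\right) = \left(-152\right) \left(-210\right) = 31920$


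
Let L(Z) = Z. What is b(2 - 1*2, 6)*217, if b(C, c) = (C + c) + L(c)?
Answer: 2604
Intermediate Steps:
b(C, c) = C + 2*c (b(C, c) = (C + c) + c = C + 2*c)
b(2 - 1*2, 6)*217 = ((2 - 1*2) + 2*6)*217 = ((2 - 2) + 12)*217 = (0 + 12)*217 = 12*217 = 2604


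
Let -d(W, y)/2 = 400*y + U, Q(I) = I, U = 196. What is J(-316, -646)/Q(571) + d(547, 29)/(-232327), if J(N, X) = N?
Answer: -59944300/132658717 ≈ -0.45187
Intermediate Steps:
d(W, y) = -392 - 800*y (d(W, y) = -2*(400*y + 196) = -2*(196 + 400*y) = -392 - 800*y)
J(-316, -646)/Q(571) + d(547, 29)/(-232327) = -316/571 + (-392 - 800*29)/(-232327) = -316*1/571 + (-392 - 23200)*(-1/232327) = -316/571 - 23592*(-1/232327) = -316/571 + 23592/232327 = -59944300/132658717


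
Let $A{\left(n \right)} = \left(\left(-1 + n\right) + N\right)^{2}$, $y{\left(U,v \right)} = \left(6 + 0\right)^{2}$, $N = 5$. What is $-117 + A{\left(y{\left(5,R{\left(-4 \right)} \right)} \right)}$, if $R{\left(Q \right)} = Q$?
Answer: $1483$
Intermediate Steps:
$y{\left(U,v \right)} = 36$ ($y{\left(U,v \right)} = 6^{2} = 36$)
$A{\left(n \right)} = \left(4 + n\right)^{2}$ ($A{\left(n \right)} = \left(\left(-1 + n\right) + 5\right)^{2} = \left(4 + n\right)^{2}$)
$-117 + A{\left(y{\left(5,R{\left(-4 \right)} \right)} \right)} = -117 + \left(4 + 36\right)^{2} = -117 + 40^{2} = -117 + 1600 = 1483$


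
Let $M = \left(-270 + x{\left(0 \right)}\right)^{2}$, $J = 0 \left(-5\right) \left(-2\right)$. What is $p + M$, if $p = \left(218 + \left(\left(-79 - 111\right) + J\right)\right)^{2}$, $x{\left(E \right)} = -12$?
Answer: $80308$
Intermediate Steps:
$J = 0$ ($J = 0 \left(-2\right) = 0$)
$M = 79524$ ($M = \left(-270 - 12\right)^{2} = \left(-282\right)^{2} = 79524$)
$p = 784$ ($p = \left(218 + \left(\left(-79 - 111\right) + 0\right)\right)^{2} = \left(218 + \left(-190 + 0\right)\right)^{2} = \left(218 - 190\right)^{2} = 28^{2} = 784$)
$p + M = 784 + 79524 = 80308$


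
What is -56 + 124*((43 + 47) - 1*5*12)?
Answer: 3664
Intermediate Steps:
-56 + 124*((43 + 47) - 1*5*12) = -56 + 124*(90 - 5*12) = -56 + 124*(90 - 60) = -56 + 124*30 = -56 + 3720 = 3664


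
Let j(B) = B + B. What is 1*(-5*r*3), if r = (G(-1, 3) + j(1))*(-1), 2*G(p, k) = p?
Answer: 45/2 ≈ 22.500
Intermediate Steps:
j(B) = 2*B
G(p, k) = p/2
r = -3/2 (r = ((1/2)*(-1) + 2*1)*(-1) = (-1/2 + 2)*(-1) = (3/2)*(-1) = -3/2 ≈ -1.5000)
1*(-5*r*3) = 1*(-5*(-3/2)*3) = 1*((15/2)*3) = 1*(45/2) = 45/2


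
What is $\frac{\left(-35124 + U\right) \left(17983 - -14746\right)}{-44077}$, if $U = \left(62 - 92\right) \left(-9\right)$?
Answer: $\frac{1140736566}{44077} \approx 25881.0$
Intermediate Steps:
$U = 270$ ($U = \left(-30\right) \left(-9\right) = 270$)
$\frac{\left(-35124 + U\right) \left(17983 - -14746\right)}{-44077} = \frac{\left(-35124 + 270\right) \left(17983 - -14746\right)}{-44077} = - 34854 \left(17983 + 14746\right) \left(- \frac{1}{44077}\right) = \left(-34854\right) 32729 \left(- \frac{1}{44077}\right) = \left(-1140736566\right) \left(- \frac{1}{44077}\right) = \frac{1140736566}{44077}$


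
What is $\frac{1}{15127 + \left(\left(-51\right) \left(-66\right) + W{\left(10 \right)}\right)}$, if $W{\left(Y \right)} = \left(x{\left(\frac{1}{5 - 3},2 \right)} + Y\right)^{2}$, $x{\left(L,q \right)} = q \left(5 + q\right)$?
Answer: $\frac{1}{19069} \approx 5.2441 \cdot 10^{-5}$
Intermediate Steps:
$W{\left(Y \right)} = \left(14 + Y\right)^{2}$ ($W{\left(Y \right)} = \left(2 \left(5 + 2\right) + Y\right)^{2} = \left(2 \cdot 7 + Y\right)^{2} = \left(14 + Y\right)^{2}$)
$\frac{1}{15127 + \left(\left(-51\right) \left(-66\right) + W{\left(10 \right)}\right)} = \frac{1}{15127 + \left(\left(-51\right) \left(-66\right) + \left(14 + 10\right)^{2}\right)} = \frac{1}{15127 + \left(3366 + 24^{2}\right)} = \frac{1}{15127 + \left(3366 + 576\right)} = \frac{1}{15127 + 3942} = \frac{1}{19069}$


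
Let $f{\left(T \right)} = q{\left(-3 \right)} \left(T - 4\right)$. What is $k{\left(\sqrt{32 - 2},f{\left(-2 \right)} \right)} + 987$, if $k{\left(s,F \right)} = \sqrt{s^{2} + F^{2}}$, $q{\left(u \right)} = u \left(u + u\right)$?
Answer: $987 + \sqrt{11694} \approx 1095.1$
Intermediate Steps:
$q{\left(u \right)} = 2 u^{2}$ ($q{\left(u \right)} = u 2 u = 2 u^{2}$)
$f{\left(T \right)} = -72 + 18 T$ ($f{\left(T \right)} = 2 \left(-3\right)^{2} \left(T - 4\right) = 2 \cdot 9 \left(-4 + T\right) = 18 \left(-4 + T\right) = -72 + 18 T$)
$k{\left(s,F \right)} = \sqrt{F^{2} + s^{2}}$
$k{\left(\sqrt{32 - 2},f{\left(-2 \right)} \right)} + 987 = \sqrt{\left(-72 + 18 \left(-2\right)\right)^{2} + \left(\sqrt{32 - 2}\right)^{2}} + 987 = \sqrt{\left(-72 - 36\right)^{2} + \left(\sqrt{30}\right)^{2}} + 987 = \sqrt{\left(-108\right)^{2} + 30} + 987 = \sqrt{11664 + 30} + 987 = \sqrt{11694} + 987 = 987 + \sqrt{11694}$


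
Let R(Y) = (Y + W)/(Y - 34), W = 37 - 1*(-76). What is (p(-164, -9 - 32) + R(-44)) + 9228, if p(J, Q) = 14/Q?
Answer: 9835741/1066 ≈ 9226.8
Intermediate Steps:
W = 113 (W = 37 + 76 = 113)
R(Y) = (113 + Y)/(-34 + Y) (R(Y) = (Y + 113)/(Y - 34) = (113 + Y)/(-34 + Y))
(p(-164, -9 - 32) + R(-44)) + 9228 = (14/(-9 - 32) + (113 - 44)/(-34 - 44)) + 9228 = (14/(-41) + 69/(-78)) + 9228 = (14*(-1/41) - 1/78*69) + 9228 = (-14/41 - 23/26) + 9228 = -1307/1066 + 9228 = 9835741/1066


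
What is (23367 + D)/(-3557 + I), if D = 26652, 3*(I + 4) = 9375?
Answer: -50019/436 ≈ -114.72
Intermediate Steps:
I = 3121 (I = -4 + (⅓)*9375 = -4 + 3125 = 3121)
(23367 + D)/(-3557 + I) = (23367 + 26652)/(-3557 + 3121) = 50019/(-436) = 50019*(-1/436) = -50019/436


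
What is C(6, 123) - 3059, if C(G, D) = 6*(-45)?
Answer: -3329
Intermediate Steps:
C(G, D) = -270
C(6, 123) - 3059 = -270 - 3059 = -3329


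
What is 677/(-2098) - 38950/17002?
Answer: -46613727/17835098 ≈ -2.6136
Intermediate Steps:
677/(-2098) - 38950/17002 = 677*(-1/2098) - 38950*1/17002 = -677/2098 - 19475/8501 = -46613727/17835098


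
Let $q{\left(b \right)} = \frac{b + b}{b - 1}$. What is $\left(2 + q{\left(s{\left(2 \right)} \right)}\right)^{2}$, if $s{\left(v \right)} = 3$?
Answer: $25$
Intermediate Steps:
$q{\left(b \right)} = \frac{2 b}{-1 + b}$
$\left(2 + q{\left(s{\left(2 \right)} \right)}\right)^{2} = \left(2 + 2 \cdot 3 \frac{1}{-1 + 3}\right)^{2} = \left(2 + 2 \cdot 3 \cdot \frac{1}{2}\right)^{2} = \left(2 + 3\right)^{2} = 5^{2} = 25$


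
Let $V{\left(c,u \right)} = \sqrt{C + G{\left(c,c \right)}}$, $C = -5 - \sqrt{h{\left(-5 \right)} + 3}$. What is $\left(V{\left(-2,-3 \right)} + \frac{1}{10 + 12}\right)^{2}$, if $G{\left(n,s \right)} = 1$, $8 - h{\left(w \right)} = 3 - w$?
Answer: $\frac{\left(1 + 22 i \sqrt{4 + \sqrt{3}}\right)^{2}}{484} \approx -5.73 + 0.21765 i$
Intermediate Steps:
$h{\left(w \right)} = 5 + w$ ($h{\left(w \right)} = 8 - \left(3 - w\right) = 8 + \left(-3 + w\right) = 5 + w$)
$C = -5 - \sqrt{3}$ ($C = -5 - \sqrt{\left(5 - 5\right) + 3} = -5 - \sqrt{0 + 3} = -5 - \sqrt{3} \approx -6.732$)
$V{\left(c,u \right)} = \sqrt{-4 - \sqrt{3}}$ ($V{\left(c,u \right)} = \sqrt{\left(-5 - \sqrt{3}\right) + 1} = \sqrt{-4 - \sqrt{3}}$)
$\left(V{\left(-2,-3 \right)} + \frac{1}{10 + 12}\right)^{2} = \left(\sqrt{-4 - \sqrt{3}} + \frac{1}{10 + 12}\right)^{2} = \left(\sqrt{-4 - \sqrt{3}} + \frac{1}{22}\right)^{2} = \left(\frac{1}{22} + \sqrt{-4 - \sqrt{3}}\right)^{2}$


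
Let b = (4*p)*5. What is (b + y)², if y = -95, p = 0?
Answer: 9025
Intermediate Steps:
b = 0 (b = (4*0)*5 = 0*5 = 0)
(b + y)² = (0 - 95)² = (-95)² = 9025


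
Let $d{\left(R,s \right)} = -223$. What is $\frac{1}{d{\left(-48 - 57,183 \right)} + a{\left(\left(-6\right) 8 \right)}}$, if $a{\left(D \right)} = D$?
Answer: $- \frac{1}{271} \approx -0.00369$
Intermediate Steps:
$\frac{1}{d{\left(-48 - 57,183 \right)} + a{\left(\left(-6\right) 8 \right)}} = \frac{1}{-223 - 48} = \frac{1}{-271} = - \frac{1}{271}$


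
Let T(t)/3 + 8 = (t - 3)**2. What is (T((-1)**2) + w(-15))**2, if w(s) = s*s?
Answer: 45369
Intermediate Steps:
w(s) = s**2
T(t) = -24 + 3*(-3 + t)**2 (T(t) = -24 + 3*(t - 3)**2 = -24 + 3*(-3 + t)**2)
(T((-1)**2) + w(-15))**2 = ((-24 + 3*(-3 + (-1)**2)**2) + (-15)**2)**2 = ((-24 + 3*(-3 + 1)**2) + 225)**2 = ((-24 + 3*(-2)**2) + 225)**2 = ((-24 + 3*4) + 225)**2 = ((-24 + 12) + 225)**2 = (-12 + 225)**2 = 213**2 = 45369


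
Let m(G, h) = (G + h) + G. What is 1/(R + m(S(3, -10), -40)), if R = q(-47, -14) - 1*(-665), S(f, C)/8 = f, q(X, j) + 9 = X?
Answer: 1/617 ≈ 0.0016207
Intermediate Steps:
q(X, j) = -9 + X
S(f, C) = 8*f
m(G, h) = h + 2*G
R = 609 (R = (-9 - 47) - 1*(-665) = -56 + 665 = 609)
1/(R + m(S(3, -10), -40)) = 1/(609 + (-40 + 2*(8*3))) = 1/(609 + (-40 + 2*24)) = 1/(609 + (-40 + 48)) = 1/(609 + 8) = 1/617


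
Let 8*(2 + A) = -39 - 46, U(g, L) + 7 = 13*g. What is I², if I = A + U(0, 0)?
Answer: 24649/64 ≈ 385.14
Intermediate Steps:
U(g, L) = -7 + 13*g
A = -101/8 (A = -2 + (-39 - 46)/8 = -2 + (⅛)*(-85) = -2 - 85/8 = -101/8 ≈ -12.625)
I = -157/8 (I = -101/8 + (-7 + 13*0) = -101/8 + (-7 + 0) = -101/8 - 7 = -157/8 ≈ -19.625)
I² = (-157/8)² = 24649/64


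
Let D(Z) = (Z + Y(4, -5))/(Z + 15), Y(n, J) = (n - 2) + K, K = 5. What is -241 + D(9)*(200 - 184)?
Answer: -691/3 ≈ -230.33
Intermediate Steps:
Y(n, J) = 3 + n (Y(n, J) = (n - 2) + 5 = (-2 + n) + 5 = 3 + n)
D(Z) = (7 + Z)/(15 + Z) (D(Z) = (Z + (3 + 4))/(Z + 15) = (Z + 7)/(15 + Z) = (7 + Z)/(15 + Z))
-241 + D(9)*(200 - 184) = -241 + ((7 + 9)/(15 + 9))*(200 - 184) = -241 + (16/24)*16 = -241 + ((1/24)*16)*16 = -241 + (2/3)*16 = -241 + 32/3 = -691/3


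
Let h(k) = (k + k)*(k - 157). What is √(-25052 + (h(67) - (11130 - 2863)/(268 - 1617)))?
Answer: I*√67525302529/1349 ≈ 192.63*I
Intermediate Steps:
h(k) = 2*k*(-157 + k) (h(k) = (2*k)*(-157 + k) = 2*k*(-157 + k))
√(-25052 + (h(67) - (11130 - 2863)/(268 - 1617))) = √(-25052 + (2*67*(-157 + 67) - (11130 - 2863)/(268 - 1617))) = √(-25052 + (2*67*(-90) - 8267/(-1349))) = √(-25052 + (-12060 - 8267*(-1)/1349)) = √(-25052 + (-12060 - 1*(-8267/1349))) = √(-25052 + (-12060 + 8267/1349)) = √(-25052 - 16260673/1349) = √(-50055821/1349) = I*√67525302529/1349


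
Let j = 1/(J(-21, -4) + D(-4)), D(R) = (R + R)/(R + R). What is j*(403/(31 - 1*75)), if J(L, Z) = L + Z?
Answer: 403/1056 ≈ 0.38163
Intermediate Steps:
D(R) = 1 (D(R) = (2*R)/((2*R)) = (2*R)*(1/(2*R)) = 1)
j = -1/24 (j = 1/((-21 - 4) + 1) = 1/(-25 + 1) = 1/(-24) = -1/24 ≈ -0.041667)
j*(403/(31 - 1*75)) = -403/(24*(31 - 1*75)) = -403/(24*(31 - 75)) = -403/(24*(-44)) = -403*(-1)/(24*44) = -1/24*(-403/44) = 403/1056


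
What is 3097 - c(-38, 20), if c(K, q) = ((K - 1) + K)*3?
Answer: 3328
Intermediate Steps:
c(K, q) = -3 + 6*K (c(K, q) = ((-1 + K) + K)*3 = (-1 + 2*K)*3 = -3 + 6*K)
3097 - c(-38, 20) = 3097 - (-3 + 6*(-38)) = 3097 - (-3 - 228) = 3097 - 1*(-231) = 3097 + 231 = 3328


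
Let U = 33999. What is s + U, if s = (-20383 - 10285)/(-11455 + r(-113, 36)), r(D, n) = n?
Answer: 388265249/11419 ≈ 34002.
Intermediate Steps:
s = 30668/11419 (s = (-20383 - 10285)/(-11455 + 36) = -30668/(-11419) = -30668*(-1/11419) = 30668/11419 ≈ 2.6857)
s + U = 30668/11419 + 33999 = 388265249/11419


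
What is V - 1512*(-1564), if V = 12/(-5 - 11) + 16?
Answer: 9459133/4 ≈ 2.3648e+6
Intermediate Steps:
V = 61/4 (V = 12/(-16) + 16 = -1/16*12 + 16 = -¾ + 16 = 61/4 ≈ 15.250)
V - 1512*(-1564) = 61/4 - 1512*(-1564) = 61/4 + 2364768 = 9459133/4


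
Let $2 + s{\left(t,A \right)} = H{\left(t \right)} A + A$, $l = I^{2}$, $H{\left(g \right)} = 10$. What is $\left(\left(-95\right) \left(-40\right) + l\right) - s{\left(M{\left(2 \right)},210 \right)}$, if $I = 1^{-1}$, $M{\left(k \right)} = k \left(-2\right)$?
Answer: $1493$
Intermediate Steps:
$M{\left(k \right)} = - 2 k$
$I = 1$
$l = 1$ ($l = 1^{2} = 1$)
$s{\left(t,A \right)} = -2 + 11 A$ ($s{\left(t,A \right)} = -2 + \left(10 A + A\right) = -2 + 11 A$)
$\left(\left(-95\right) \left(-40\right) + l\right) - s{\left(M{\left(2 \right)},210 \right)} = \left(\left(-95\right) \left(-40\right) + 1\right) - \left(-2 + 11 \cdot 210\right) = \left(3800 + 1\right) - \left(-2 + 2310\right) = 3801 - 2308 = 1493$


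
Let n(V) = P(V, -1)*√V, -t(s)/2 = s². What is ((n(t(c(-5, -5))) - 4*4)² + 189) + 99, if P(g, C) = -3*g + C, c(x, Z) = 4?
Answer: -288256 - 12160*I*√2 ≈ -2.8826e+5 - 17197.0*I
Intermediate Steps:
P(g, C) = C - 3*g
t(s) = -2*s²
n(V) = √V*(-1 - 3*V) (n(V) = (-1 - 3*V)*√V = √V*(-1 - 3*V))
((n(t(c(-5, -5))) - 4*4)² + 189) + 99 = ((√(-2*4²)*(-1 - (-6)*4²) - 4*4)² + 189) + 99 = ((√(-2*16)*(-1 - (-6)*16) - 16)² + 189) + 99 = ((√(-32)*(-1 - 3*(-32)) - 16)² + 189) + 99 = (((4*I*√2)*(-1 + 96) - 16)² + 189) + 99 = (((4*I*√2)*95 - 16)² + 189) + 99 = ((380*I*√2 - 16)² + 189) + 99 = ((-16 + 380*I*√2)² + 189) + 99 = (189 + (-16 + 380*I*√2)²) + 99 = 288 + (-16 + 380*I*√2)²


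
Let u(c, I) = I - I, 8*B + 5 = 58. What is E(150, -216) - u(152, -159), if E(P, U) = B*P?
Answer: 3975/4 ≈ 993.75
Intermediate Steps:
B = 53/8 (B = -5/8 + (1/8)*58 = -5/8 + 29/4 = 53/8 ≈ 6.6250)
u(c, I) = 0
E(P, U) = 53*P/8
E(150, -216) - u(152, -159) = (53/8)*150 - 1*0 = 3975/4 + 0 = 3975/4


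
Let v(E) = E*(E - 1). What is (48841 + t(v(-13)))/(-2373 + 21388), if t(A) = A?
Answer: 49023/19015 ≈ 2.5781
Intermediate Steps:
v(E) = E*(-1 + E)
(48841 + t(v(-13)))/(-2373 + 21388) = (48841 - 13*(-1 - 13))/(-2373 + 21388) = (48841 - 13*(-14))/19015 = (48841 + 182)*(1/19015) = 49023*(1/19015) = 49023/19015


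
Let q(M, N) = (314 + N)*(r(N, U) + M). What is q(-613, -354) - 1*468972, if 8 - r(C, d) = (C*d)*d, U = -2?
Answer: -501412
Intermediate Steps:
r(C, d) = 8 - C*d² (r(C, d) = 8 - C*d*d = 8 - C*d²)
q(M, N) = (314 + N)*(8 + M - 4*N) (q(M, N) = (314 + N)*((8 - 1*N*(-2)²) + M) = (314 + N)*((8 - 1*N*4) + M) = (314 + N)*((8 - 4*N) + M) = (314 + N)*(8 + M - 4*N))
q(-613, -354) - 1*468972 = (2512 - 1248*(-354) - 4*(-354)² + 314*(-613) - 613*(-354)) - 1*468972 = (2512 + 441792 - 4*125316 - 192482 + 217002) - 468972 = (2512 + 441792 - 501264 - 192482 + 217002) - 468972 = -32440 - 468972 = -501412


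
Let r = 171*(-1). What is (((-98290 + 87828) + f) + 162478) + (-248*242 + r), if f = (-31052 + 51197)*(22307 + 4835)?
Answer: 546867419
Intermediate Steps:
f = 546775590 (f = 20145*27142 = 546775590)
r = -171
(((-98290 + 87828) + f) + 162478) + (-248*242 + r) = (((-98290 + 87828) + 546775590) + 162478) + (-248*242 - 171) = ((-10462 + 546775590) + 162478) + (-60016 - 171) = (546765128 + 162478) - 60187 = 546927606 - 60187 = 546867419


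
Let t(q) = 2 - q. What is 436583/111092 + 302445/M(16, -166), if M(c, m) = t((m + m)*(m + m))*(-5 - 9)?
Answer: 44205871244/10714184621 ≈ 4.1259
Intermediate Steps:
M(c, m) = -28 + 56*m**2 (M(c, m) = (2 - (m + m)*(m + m))*(-5 - 9) = (2 - 2*m*2*m)*(-14) = (2 - 4*m**2)*(-14) = -28 + 56*m**2)
436583/111092 + 302445/M(16, -166) = 436583/111092 + 302445/(-28 + 56*(-166)**2) = 436583*(1/111092) + 302445/(-28 + 56*27556) = 436583/111092 + 302445/(-28 + 1543136) = 436583/111092 + 302445/1543108 = 44205871244/10714184621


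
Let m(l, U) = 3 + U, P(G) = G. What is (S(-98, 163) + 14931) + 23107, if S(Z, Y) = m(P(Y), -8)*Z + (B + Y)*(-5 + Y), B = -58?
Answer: 55118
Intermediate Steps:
S(Z, Y) = -5*Z + (-58 + Y)*(-5 + Y) (S(Z, Y) = (3 - 8)*Z + (-58 + Y)*(-5 + Y) = -5*Z + (-58 + Y)*(-5 + Y))
(S(-98, 163) + 14931) + 23107 = ((290 + 163**2 - 63*163 - 5*(-98)) + 14931) + 23107 = ((290 + 26569 - 10269 + 490) + 14931) + 23107 = (17080 + 14931) + 23107 = 32011 + 23107 = 55118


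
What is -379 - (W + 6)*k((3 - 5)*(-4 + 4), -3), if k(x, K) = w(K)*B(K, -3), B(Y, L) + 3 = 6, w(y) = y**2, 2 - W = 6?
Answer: -433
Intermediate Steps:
W = -4 (W = 2 - 1*6 = 2 - 6 = -4)
B(Y, L) = 3 (B(Y, L) = -3 + 6 = 3)
k(x, K) = 3*K**2 (k(x, K) = K**2*3 = 3*K**2)
-379 - (W + 6)*k((3 - 5)*(-4 + 4), -3) = -379 - (-4 + 6)*3*(-3)**2 = -379 - 2*3*9 = -379 - 2*27 = -379 - 1*54 = -379 - 54 = -433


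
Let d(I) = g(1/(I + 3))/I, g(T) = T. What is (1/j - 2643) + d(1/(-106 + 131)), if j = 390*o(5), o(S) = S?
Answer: -195236887/74100 ≈ -2634.8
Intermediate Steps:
d(I) = 1/(I*(3 + I)) (d(I) = 1/((I + 3)*I) = 1/((3 + I)*I) = 1/(I*(3 + I)))
j = 1950 (j = 390*5 = 1950)
(1/j - 2643) + d(1/(-106 + 131)) = (1/1950 - 2643) + 1/((1/(-106 + 131))*(3 + 1/(-106 + 131))) = (1/1950 - 2643) + 1/((1/25)*(3 + 1/25)) = -5153849/1950 + 1/((1/25)*(3 + 1/25)) = -5153849/1950 + 25/(76/25) = -5153849/1950 + 25*(25/76) = -5153849/1950 + 625/76 = -195236887/74100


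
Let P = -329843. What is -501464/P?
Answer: 501464/329843 ≈ 1.5203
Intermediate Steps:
-501464/P = -501464/(-329843) = -501464*(-1/329843) = 501464/329843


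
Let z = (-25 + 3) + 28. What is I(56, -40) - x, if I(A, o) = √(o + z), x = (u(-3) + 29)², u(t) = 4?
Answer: -1089 + I*√34 ≈ -1089.0 + 5.831*I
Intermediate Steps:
z = 6 (z = -22 + 28 = 6)
x = 1089 (x = (4 + 29)² = 33² = 1089)
I(A, o) = √(6 + o) (I(A, o) = √(o + 6) = √(6 + o))
I(56, -40) - x = √(6 - 40) - 1*1089 = √(-34) - 1089 = I*√34 - 1089 = -1089 + I*√34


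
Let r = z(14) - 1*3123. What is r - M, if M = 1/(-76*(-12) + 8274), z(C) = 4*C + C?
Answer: -28044859/9186 ≈ -3053.0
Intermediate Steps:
z(C) = 5*C
r = -3053 (r = 5*14 - 1*3123 = 70 - 3123 = -3053)
M = 1/9186 (M = 1/(912 + 8274) = 1/9186 ≈ 0.00010886)
r - M = -3053 - 1*1/9186 = -3053 - 1/9186 = -28044859/9186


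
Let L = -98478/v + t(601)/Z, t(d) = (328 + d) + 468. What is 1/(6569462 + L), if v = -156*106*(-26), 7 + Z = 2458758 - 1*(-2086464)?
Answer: 325691926040/2139620657326080117 ≈ 1.5222e-7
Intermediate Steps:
t(d) = 796 + d
Z = 4545215 (Z = -7 + (2458758 - 1*(-2086464)) = -7 + (2458758 + 2086464) = -7 + 4545222 = 4545215)
v = 429936 (v = -16536*(-26) = 429936)
L = -74500510363/325691926040 (L = -98478/429936 + (796 + 601)/4545215 = -98478*1/429936 + 1397*(1/4545215) = -16413/71656 + 1397/4545215 = -74500510363/325691926040 ≈ -0.22875)
1/(6569462 + L) = 1/(6569462 - 74500510363/325691926040) = 1/(2139620657326080117/325691926040) = 325691926040/2139620657326080117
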